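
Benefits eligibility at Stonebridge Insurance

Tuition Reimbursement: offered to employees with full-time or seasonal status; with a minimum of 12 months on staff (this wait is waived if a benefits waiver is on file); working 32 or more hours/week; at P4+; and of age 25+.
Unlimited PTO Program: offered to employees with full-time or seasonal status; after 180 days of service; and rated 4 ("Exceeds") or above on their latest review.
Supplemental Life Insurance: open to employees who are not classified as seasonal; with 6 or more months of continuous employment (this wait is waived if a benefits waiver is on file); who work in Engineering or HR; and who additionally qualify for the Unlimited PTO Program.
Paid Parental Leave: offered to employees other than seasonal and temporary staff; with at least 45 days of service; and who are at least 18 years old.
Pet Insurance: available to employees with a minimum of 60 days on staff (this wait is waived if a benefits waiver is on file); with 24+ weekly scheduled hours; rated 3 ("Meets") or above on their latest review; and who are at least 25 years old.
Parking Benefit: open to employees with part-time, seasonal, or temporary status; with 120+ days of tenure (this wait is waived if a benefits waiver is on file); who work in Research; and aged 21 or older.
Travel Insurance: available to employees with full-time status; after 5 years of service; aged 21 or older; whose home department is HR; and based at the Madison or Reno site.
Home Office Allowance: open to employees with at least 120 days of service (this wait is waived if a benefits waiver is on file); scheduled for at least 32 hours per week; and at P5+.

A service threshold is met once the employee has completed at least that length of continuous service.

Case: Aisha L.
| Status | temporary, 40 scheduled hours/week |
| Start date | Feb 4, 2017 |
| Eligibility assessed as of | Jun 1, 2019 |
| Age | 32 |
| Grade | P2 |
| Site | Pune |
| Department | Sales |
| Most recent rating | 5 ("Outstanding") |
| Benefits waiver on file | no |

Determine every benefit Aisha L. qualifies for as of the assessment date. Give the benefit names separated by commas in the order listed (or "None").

Service from Feb 4, 2017 to Jun 1, 2019: 847 days.
Tuition Reimbursement — status temporary ✗ (requires full-time or seasonal) → not eligible.
Unlimited PTO Program — status temporary ✗ (requires full-time or seasonal) → not eligible.
Supplemental Life Insurance — status temporary ✓ (not excluded); no waiver, service 847 days ≥ 6 months (≈180 days) ✓; dept Sales ✗ → not eligible.
Paid Parental Leave — status temporary ✗ (excluded) → not eligible.
Pet Insurance — no waiver, service 847 days ≥ 60 days ✓; 40 hrs/wk ≥ 24 ✓; rating 5 ≥ 3 ✓; age 32 ≥ 25 ✓ → eligible.
Parking Benefit — status temporary ✓; no waiver, service 847 days ≥ 120 days ✓; dept Sales ✗ → not eligible.
Travel Insurance — status temporary ✗ (requires full-time) → not eligible.
Home Office Allowance — no waiver, service 847 days ≥ 120 days ✓; 40 hrs/wk ≥ 32 ✓; grade P2 < P5 ✗ → not eligible.

Pet Insurance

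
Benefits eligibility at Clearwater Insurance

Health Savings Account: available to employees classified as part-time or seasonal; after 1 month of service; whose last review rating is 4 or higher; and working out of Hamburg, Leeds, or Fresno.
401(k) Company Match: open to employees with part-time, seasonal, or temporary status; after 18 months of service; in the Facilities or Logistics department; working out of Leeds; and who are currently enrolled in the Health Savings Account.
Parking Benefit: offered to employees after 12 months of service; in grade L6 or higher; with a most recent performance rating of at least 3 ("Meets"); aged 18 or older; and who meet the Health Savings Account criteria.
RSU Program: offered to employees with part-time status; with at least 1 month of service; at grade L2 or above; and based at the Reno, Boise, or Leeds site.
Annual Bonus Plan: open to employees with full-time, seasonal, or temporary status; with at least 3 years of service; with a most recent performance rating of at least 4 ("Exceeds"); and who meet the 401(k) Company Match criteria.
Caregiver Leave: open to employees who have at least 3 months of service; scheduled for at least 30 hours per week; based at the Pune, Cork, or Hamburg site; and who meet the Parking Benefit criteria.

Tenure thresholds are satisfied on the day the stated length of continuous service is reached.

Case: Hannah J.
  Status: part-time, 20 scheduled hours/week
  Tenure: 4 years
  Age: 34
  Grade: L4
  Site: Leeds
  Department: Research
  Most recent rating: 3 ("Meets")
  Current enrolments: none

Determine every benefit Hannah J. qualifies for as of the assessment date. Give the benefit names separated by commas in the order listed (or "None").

Health Savings Account — status part-time ✓; service 4 years ≥ 1 month (≈30 days) ✓; rating 3 < 4 ✗ → not eligible.
401(k) Company Match — status part-time ✓; service 4 years ≥ 18 months (≈540 days) ✓; dept Research ✗ → not eligible.
Parking Benefit — service 4 years ≥ 12 months (≈360 days) ✓; grade L4 < L6 ✗ → not eligible.
RSU Program — status part-time ✓; service 4 years ≥ 1 month (≈30 days) ✓; grade L4 ≥ L2 ✓; site Leeds ✓ → eligible.
Annual Bonus Plan — status part-time ✗ (requires full-time, seasonal, or temporary) → not eligible.
Caregiver Leave — service 4 years ≥ 3 months (≈90 days) ✓; 20 hrs/wk < 30 ✗ → not eligible.

RSU Program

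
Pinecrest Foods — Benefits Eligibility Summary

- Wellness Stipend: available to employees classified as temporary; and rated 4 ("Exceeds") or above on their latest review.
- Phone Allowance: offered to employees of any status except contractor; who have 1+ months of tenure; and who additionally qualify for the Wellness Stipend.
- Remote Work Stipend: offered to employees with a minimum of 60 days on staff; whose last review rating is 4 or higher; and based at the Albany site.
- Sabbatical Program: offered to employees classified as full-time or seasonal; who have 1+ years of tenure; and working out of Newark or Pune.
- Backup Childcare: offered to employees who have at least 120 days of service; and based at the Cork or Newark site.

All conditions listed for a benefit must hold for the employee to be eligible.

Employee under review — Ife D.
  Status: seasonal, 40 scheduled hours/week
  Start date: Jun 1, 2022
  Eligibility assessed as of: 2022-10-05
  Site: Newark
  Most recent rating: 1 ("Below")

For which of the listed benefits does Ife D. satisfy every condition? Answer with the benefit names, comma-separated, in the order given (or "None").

Service from Jun 1, 2022 to 2022-10-05: 126 days.
Wellness Stipend — status seasonal ✗ (requires temporary) → not eligible.
Phone Allowance — status seasonal ✓ (not excluded); service 126 days ≥ 1 month (≈30 days) ✓; not eligible for Wellness Stipend ✗ → not eligible.
Remote Work Stipend — service 126 days ≥ 60 days ✓; rating 1 < 4 ✗ → not eligible.
Sabbatical Program — status seasonal ✓; service 126 days < 1 year (≈365 days) ✗ → not eligible.
Backup Childcare — service 126 days ≥ 120 days ✓; site Newark ✓ → eligible.

Backup Childcare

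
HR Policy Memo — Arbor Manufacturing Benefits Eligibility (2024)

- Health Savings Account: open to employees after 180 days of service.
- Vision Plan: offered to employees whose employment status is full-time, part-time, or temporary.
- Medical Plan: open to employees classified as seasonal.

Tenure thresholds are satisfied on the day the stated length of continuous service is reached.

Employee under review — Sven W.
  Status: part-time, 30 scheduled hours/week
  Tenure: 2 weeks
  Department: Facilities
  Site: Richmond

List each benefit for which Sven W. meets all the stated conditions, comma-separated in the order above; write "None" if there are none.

Vision Plan

Health Savings Account — service 2 weeks < 180 days ✗ → not eligible.
Vision Plan — status part-time ✓ → eligible.
Medical Plan — status part-time ✗ (requires seasonal) → not eligible.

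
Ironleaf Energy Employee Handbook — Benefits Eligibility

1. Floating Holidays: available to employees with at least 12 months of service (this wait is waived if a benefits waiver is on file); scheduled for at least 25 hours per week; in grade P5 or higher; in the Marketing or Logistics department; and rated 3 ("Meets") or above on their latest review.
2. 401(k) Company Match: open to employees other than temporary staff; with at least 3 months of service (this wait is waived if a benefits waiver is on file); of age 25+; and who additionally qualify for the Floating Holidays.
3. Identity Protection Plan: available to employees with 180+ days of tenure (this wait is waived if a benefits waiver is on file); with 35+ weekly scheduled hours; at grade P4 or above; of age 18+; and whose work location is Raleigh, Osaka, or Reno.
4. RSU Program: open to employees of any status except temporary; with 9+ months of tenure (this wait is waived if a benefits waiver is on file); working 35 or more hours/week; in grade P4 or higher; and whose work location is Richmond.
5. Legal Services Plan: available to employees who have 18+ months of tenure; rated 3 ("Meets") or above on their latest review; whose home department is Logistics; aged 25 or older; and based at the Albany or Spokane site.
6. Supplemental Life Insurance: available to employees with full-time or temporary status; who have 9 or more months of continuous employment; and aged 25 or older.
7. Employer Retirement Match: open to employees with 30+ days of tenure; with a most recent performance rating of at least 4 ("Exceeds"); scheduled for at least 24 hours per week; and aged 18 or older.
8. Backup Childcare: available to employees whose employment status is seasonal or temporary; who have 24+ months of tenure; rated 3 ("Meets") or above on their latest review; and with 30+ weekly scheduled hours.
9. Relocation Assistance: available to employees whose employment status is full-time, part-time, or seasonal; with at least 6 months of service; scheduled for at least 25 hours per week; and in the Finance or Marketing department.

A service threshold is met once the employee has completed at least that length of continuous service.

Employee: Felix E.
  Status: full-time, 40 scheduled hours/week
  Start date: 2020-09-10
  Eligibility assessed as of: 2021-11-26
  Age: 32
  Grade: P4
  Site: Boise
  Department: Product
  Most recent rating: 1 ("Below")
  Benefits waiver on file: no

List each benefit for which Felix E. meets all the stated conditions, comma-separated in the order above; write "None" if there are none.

Service from 2020-09-10 to 2021-11-26: 442 days.
Floating Holidays — no waiver, service 442 days ≥ 12 months (≈360 days) ✓; 40 hrs/wk ≥ 25 ✓; grade P4 < P5 ✗ → not eligible.
401(k) Company Match — status full-time ✓ (not excluded); no waiver, service 442 days ≥ 3 months (≈90 days) ✓; age 32 ≥ 25 ✓; not eligible for Floating Holidays ✗ → not eligible.
Identity Protection Plan — no waiver, service 442 days ≥ 180 days ✓; 40 hrs/wk ≥ 35 ✓; grade P4 ≥ P4 ✓; age 32 ≥ 18 ✓; site Boise ✗ (not Raleigh, Osaka, or Reno) → not eligible.
RSU Program — status full-time ✓ (not excluded); no waiver, service 442 days ≥ 9 months (≈270 days) ✓; 40 hrs/wk ≥ 35 ✓; grade P4 ≥ P4 ✓; site Boise ✗ (not Richmond) → not eligible.
Legal Services Plan — service 442 days < 18 months (≈540 days) ✗ → not eligible.
Supplemental Life Insurance — status full-time ✓; service 442 days ≥ 9 months (≈270 days) ✓; age 32 ≥ 25 ✓ → eligible.
Employer Retirement Match — service 442 days ≥ 30 days ✓; rating 1 < 4 ✗ → not eligible.
Backup Childcare — status full-time ✗ (requires seasonal or temporary) → not eligible.
Relocation Assistance — status full-time ✓; service 442 days ≥ 6 months (≈180 days) ✓; 40 hrs/wk ≥ 25 ✓; dept Product ✗ → not eligible.

Supplemental Life Insurance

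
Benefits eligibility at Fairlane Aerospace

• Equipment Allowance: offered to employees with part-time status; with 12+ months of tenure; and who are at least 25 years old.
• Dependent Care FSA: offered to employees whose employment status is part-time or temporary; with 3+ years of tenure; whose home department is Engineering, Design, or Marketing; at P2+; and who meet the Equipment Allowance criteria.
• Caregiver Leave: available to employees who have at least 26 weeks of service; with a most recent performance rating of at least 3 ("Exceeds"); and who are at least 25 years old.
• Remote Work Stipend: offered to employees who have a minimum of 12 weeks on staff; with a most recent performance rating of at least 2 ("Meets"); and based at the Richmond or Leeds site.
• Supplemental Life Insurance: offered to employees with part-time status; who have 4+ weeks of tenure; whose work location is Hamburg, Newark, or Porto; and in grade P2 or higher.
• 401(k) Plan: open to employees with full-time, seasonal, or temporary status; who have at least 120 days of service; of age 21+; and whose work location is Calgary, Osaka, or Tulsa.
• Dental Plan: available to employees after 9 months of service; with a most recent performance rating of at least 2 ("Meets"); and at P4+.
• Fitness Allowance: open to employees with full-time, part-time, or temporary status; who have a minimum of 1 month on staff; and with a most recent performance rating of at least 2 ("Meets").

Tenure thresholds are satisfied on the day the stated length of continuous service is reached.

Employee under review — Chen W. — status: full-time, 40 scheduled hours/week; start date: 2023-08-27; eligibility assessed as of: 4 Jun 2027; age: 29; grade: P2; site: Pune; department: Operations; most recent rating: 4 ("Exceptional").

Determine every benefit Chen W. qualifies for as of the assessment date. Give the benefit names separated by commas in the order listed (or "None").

Service from 2023-08-27 to 4 Jun 2027: 1377 days.
Equipment Allowance — status full-time ✗ (requires part-time) → not eligible.
Dependent Care FSA — status full-time ✗ (requires part-time or temporary) → not eligible.
Caregiver Leave — service 1377 days ≥ 26 weeks (≈182 days) ✓; rating 4 ≥ 3 ✓; age 29 ≥ 25 ✓ → eligible.
Remote Work Stipend — service 1377 days ≥ 12 weeks (≈84 days) ✓; rating 4 ≥ 2 ✓; site Pune ✗ (not Richmond or Leeds) → not eligible.
Supplemental Life Insurance — status full-time ✗ (requires part-time) → not eligible.
401(k) Plan — status full-time ✓; service 1377 days ≥ 120 days ✓; age 29 ≥ 21 ✓; site Pune ✗ (not Calgary, Osaka, or Tulsa) → not eligible.
Dental Plan — service 1377 days ≥ 9 months (≈270 days) ✓; rating 4 ≥ 2 ✓; grade P2 < P4 ✗ → not eligible.
Fitness Allowance — status full-time ✓; service 1377 days ≥ 1 month (≈30 days) ✓; rating 4 ≥ 2 ✓ → eligible.

Caregiver Leave, Fitness Allowance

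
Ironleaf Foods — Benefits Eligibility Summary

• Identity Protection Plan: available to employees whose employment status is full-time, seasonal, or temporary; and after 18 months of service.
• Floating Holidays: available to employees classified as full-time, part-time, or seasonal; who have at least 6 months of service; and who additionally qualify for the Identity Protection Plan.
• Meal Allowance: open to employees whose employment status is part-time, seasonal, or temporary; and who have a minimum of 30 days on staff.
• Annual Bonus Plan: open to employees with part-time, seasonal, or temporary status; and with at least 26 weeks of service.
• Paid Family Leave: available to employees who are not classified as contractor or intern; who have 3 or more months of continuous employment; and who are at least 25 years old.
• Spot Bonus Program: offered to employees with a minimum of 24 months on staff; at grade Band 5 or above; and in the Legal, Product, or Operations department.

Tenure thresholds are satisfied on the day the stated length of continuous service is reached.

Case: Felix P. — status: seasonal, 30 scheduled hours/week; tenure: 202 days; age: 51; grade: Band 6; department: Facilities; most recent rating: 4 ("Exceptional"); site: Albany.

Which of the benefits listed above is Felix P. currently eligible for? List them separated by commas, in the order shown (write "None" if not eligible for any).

Identity Protection Plan — status seasonal ✓; service 202 days < 18 months (≈540 days) ✗ → not eligible.
Floating Holidays — status seasonal ✓; service 202 days ≥ 6 months (≈180 days) ✓; not eligible for Identity Protection Plan ✗ → not eligible.
Meal Allowance — status seasonal ✓; service 202 days ≥ 30 days ✓ → eligible.
Annual Bonus Plan — status seasonal ✓; service 202 days ≥ 26 weeks (≈182 days) ✓ → eligible.
Paid Family Leave — status seasonal ✓ (not excluded); service 202 days ≥ 3 months (≈90 days) ✓; age 51 ≥ 25 ✓ → eligible.
Spot Bonus Program — service 202 days < 24 months (≈720 days) ✗ → not eligible.

Meal Allowance, Annual Bonus Plan, Paid Family Leave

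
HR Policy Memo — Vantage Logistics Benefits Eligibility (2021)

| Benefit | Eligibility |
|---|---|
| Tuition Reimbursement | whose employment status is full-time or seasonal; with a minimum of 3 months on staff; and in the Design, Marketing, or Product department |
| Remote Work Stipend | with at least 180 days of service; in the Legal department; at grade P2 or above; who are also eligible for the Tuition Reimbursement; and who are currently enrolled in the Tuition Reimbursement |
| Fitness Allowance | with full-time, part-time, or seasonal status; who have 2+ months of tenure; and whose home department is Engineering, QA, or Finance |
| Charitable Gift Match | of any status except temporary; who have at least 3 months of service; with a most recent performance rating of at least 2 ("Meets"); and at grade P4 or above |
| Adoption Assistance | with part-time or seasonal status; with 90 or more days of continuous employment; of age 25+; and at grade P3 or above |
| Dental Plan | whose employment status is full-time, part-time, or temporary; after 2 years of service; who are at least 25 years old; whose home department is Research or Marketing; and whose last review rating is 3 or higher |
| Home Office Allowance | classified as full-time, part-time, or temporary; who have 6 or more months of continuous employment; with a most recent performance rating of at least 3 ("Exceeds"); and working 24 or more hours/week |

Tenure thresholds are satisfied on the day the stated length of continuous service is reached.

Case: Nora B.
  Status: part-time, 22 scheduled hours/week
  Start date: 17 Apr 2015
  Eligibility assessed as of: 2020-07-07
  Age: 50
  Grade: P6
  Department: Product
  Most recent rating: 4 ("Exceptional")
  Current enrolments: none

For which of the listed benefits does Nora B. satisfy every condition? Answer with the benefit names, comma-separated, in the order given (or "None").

Charitable Gift Match, Adoption Assistance

Service from 17 Apr 2015 to 2020-07-07: 1908 days.
Tuition Reimbursement — status part-time ✗ (requires full-time or seasonal) → not eligible.
Remote Work Stipend — service 1908 days ≥ 180 days ✓; dept Product ✗ → not eligible.
Fitness Allowance — status part-time ✓; service 1908 days ≥ 2 months (≈60 days) ✓; dept Product ✗ → not eligible.
Charitable Gift Match — status part-time ✓ (not excluded); service 1908 days ≥ 3 months (≈90 days) ✓; rating 4 ≥ 2 ✓; grade P6 ≥ P4 ✓ → eligible.
Adoption Assistance — status part-time ✓; service 1908 days ≥ 90 days ✓; age 50 ≥ 25 ✓; grade P6 ≥ P3 ✓ → eligible.
Dental Plan — status part-time ✓; service 1908 days ≥ 2 years (≈730 days) ✓; age 50 ≥ 25 ✓; dept Product ✗ → not eligible.
Home Office Allowance — status part-time ✓; service 1908 days ≥ 6 months (≈180 days) ✓; rating 4 ≥ 3 ✓; 22 hrs/wk < 24 ✗ → not eligible.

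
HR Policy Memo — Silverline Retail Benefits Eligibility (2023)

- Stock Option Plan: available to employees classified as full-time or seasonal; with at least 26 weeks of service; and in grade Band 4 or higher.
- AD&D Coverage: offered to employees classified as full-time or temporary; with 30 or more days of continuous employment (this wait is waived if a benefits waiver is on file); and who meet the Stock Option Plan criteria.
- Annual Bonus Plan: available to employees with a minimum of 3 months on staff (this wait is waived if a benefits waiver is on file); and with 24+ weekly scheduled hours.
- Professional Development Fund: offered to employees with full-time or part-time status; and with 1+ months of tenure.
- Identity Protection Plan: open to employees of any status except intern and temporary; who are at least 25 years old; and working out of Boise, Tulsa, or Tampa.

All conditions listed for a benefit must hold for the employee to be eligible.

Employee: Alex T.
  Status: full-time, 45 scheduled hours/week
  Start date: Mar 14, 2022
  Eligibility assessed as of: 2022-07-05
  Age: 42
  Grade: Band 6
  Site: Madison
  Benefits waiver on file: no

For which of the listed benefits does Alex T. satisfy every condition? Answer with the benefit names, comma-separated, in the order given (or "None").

Service from Mar 14, 2022 to 2022-07-05: 113 days.
Stock Option Plan — status full-time ✓; service 113 days < 26 weeks (≈182 days) ✗ → not eligible.
AD&D Coverage — status full-time ✓; no waiver, service 113 days ≥ 30 days ✓; not eligible for Stock Option Plan ✗ → not eligible.
Annual Bonus Plan — no waiver, service 113 days ≥ 3 months (≈90 days) ✓; 45 hrs/wk ≥ 24 ✓ → eligible.
Professional Development Fund — status full-time ✓; service 113 days ≥ 1 month (≈30 days) ✓ → eligible.
Identity Protection Plan — status full-time ✓ (not excluded); age 42 ≥ 25 ✓; site Madison ✗ (not Boise, Tulsa, or Tampa) → not eligible.

Annual Bonus Plan, Professional Development Fund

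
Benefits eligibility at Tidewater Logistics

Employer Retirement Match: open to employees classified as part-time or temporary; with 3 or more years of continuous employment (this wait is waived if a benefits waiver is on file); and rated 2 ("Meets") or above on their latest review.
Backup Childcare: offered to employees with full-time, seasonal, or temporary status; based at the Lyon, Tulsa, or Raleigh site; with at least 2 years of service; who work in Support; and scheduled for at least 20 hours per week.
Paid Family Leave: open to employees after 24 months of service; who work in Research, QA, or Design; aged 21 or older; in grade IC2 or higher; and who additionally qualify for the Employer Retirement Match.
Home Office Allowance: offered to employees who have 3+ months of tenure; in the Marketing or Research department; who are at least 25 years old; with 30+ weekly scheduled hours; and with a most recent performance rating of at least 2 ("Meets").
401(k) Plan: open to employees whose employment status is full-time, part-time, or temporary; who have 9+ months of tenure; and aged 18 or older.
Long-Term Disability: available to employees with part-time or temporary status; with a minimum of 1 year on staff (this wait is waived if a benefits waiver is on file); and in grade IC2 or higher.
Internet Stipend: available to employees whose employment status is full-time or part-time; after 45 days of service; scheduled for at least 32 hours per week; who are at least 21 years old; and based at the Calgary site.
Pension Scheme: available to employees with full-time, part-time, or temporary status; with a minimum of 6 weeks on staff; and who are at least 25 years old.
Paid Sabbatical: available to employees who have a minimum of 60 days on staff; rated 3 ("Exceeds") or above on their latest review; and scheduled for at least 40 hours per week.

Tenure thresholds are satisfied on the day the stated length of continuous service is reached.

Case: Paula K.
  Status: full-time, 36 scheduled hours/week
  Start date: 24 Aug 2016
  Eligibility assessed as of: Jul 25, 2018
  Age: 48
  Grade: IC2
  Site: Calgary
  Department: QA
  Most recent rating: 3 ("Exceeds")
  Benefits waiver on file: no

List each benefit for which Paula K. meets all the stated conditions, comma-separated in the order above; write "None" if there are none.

Service from 24 Aug 2016 to Jul 25, 2018: 700 days.
Employer Retirement Match — status full-time ✗ (requires part-time or temporary) → not eligible.
Backup Childcare — status full-time ✓; site Calgary ✗ (not Lyon, Tulsa, or Raleigh) → not eligible.
Paid Family Leave — service 700 days < 24 months (≈720 days) ✗ → not eligible.
Home Office Allowance — service 700 days ≥ 3 months (≈90 days) ✓; dept QA ✗ → not eligible.
401(k) Plan — status full-time ✓; service 700 days ≥ 9 months (≈270 days) ✓; age 48 ≥ 18 ✓ → eligible.
Long-Term Disability — status full-time ✗ (requires part-time or temporary) → not eligible.
Internet Stipend — status full-time ✓; service 700 days ≥ 45 days ✓; 36 hrs/wk ≥ 32 ✓; age 48 ≥ 21 ✓; site Calgary ✓ → eligible.
Pension Scheme — status full-time ✓; service 700 days ≥ 6 weeks (≈42 days) ✓; age 48 ≥ 25 ✓ → eligible.
Paid Sabbatical — service 700 days ≥ 60 days ✓; rating 3 ≥ 3 ✓; 36 hrs/wk < 40 ✗ → not eligible.

401(k) Plan, Internet Stipend, Pension Scheme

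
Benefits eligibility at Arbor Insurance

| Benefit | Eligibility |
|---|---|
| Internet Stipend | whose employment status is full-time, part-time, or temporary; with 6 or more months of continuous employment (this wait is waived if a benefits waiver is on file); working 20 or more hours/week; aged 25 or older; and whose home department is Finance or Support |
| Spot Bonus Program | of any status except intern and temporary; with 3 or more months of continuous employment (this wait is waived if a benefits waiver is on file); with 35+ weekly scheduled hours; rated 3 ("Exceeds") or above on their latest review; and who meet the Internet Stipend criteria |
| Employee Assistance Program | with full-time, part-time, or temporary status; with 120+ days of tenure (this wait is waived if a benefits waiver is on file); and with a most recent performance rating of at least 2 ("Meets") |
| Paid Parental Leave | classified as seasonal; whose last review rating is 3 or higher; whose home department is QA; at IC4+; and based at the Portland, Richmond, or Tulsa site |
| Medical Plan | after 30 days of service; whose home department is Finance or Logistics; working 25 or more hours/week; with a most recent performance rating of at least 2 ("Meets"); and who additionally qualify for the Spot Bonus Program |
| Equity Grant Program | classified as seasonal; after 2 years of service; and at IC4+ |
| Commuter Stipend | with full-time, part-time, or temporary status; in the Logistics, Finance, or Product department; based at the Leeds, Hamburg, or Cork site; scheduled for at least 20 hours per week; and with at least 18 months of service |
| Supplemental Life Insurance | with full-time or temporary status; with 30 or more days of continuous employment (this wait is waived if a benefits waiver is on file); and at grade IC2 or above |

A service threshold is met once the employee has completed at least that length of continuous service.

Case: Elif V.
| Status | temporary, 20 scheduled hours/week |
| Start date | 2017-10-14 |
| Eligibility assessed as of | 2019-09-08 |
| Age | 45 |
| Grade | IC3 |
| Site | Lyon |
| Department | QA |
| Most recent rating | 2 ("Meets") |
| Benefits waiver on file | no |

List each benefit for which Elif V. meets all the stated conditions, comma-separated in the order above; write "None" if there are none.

Employee Assistance Program, Supplemental Life Insurance

Service from 2017-10-14 to 2019-09-08: 694 days.
Internet Stipend — status temporary ✓; no waiver, service 694 days ≥ 6 months (≈180 days) ✓; 20 hrs/wk ≥ 20 ✓; age 45 ≥ 25 ✓; dept QA ✗ → not eligible.
Spot Bonus Program — status temporary ✗ (excluded) → not eligible.
Employee Assistance Program — status temporary ✓; no waiver, service 694 days ≥ 120 days ✓; rating 2 ≥ 2 ✓ → eligible.
Paid Parental Leave — status temporary ✗ (requires seasonal) → not eligible.
Medical Plan — service 694 days ≥ 30 days ✓; dept QA ✗ → not eligible.
Equity Grant Program — status temporary ✗ (requires seasonal) → not eligible.
Commuter Stipend — status temporary ✓; dept QA ✗ → not eligible.
Supplemental Life Insurance — status temporary ✓; no waiver, service 694 days ≥ 30 days ✓; grade IC3 ≥ IC2 ✓ → eligible.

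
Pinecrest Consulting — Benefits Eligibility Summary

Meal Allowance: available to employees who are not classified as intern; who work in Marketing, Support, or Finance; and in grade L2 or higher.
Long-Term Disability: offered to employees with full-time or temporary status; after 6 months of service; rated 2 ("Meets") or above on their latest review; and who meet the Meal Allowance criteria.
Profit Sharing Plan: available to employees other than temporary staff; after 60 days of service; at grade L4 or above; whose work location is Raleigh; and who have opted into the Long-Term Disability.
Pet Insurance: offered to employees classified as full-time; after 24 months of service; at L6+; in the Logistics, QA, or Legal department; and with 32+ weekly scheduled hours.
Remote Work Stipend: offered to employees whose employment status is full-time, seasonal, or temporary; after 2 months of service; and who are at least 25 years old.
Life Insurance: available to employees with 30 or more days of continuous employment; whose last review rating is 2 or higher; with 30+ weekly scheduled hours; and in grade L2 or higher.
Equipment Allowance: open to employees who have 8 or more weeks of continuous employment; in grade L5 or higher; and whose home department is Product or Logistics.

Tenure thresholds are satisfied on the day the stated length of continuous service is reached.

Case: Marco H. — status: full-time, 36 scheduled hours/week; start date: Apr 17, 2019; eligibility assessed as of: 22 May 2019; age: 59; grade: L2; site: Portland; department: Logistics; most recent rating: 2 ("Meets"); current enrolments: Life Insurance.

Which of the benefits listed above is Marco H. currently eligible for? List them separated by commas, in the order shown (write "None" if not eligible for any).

Service from Apr 17, 2019 to 22 May 2019: 35 days.
Meal Allowance — status full-time ✓ (not excluded); dept Logistics ✗ → not eligible.
Long-Term Disability — status full-time ✓; service 35 days < 6 months (≈180 days) ✗ → not eligible.
Profit Sharing Plan — status full-time ✓ (not excluded); service 35 days < 60 days ✗ → not eligible.
Pet Insurance — status full-time ✓; service 35 days < 24 months (≈720 days) ✗ → not eligible.
Remote Work Stipend — status full-time ✓; service 35 days < 2 months (≈60 days) ✗ → not eligible.
Life Insurance — service 35 days ≥ 30 days ✓; rating 2 ≥ 2 ✓; 36 hrs/wk ≥ 30 ✓; grade L2 ≥ L2 ✓ → eligible.
Equipment Allowance — service 35 days < 8 weeks (≈56 days) ✗ → not eligible.

Life Insurance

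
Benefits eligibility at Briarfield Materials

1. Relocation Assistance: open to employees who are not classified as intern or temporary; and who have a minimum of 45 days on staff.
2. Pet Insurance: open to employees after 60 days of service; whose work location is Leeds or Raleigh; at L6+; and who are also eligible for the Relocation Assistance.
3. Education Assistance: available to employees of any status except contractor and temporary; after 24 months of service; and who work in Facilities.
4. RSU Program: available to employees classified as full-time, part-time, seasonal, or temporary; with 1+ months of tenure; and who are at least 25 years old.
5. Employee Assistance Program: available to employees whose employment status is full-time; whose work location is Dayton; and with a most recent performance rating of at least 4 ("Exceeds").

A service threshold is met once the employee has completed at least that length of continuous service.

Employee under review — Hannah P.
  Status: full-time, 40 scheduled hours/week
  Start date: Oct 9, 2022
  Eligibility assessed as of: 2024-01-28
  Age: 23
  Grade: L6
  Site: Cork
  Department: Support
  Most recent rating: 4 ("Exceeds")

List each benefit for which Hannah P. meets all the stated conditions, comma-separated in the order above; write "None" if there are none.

Service from Oct 9, 2022 to 2024-01-28: 476 days.
Relocation Assistance — status full-time ✓ (not excluded); service 476 days ≥ 45 days ✓ → eligible.
Pet Insurance — service 476 days ≥ 60 days ✓; site Cork ✗ (not Leeds or Raleigh) → not eligible.
Education Assistance — status full-time ✓ (not excluded); service 476 days < 24 months (≈720 days) ✗ → not eligible.
RSU Program — status full-time ✓; service 476 days ≥ 1 month (≈30 days) ✓; age 23 < 25 ✗ → not eligible.
Employee Assistance Program — status full-time ✓; site Cork ✗ (not Dayton) → not eligible.

Relocation Assistance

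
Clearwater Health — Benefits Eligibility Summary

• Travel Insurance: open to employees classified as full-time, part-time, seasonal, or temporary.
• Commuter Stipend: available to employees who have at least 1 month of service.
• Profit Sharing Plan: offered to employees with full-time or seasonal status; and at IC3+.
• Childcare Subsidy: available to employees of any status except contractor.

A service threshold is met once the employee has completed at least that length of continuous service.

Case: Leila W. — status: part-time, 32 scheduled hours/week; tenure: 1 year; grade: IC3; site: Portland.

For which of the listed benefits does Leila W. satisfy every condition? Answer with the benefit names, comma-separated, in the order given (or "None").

Travel Insurance — status part-time ✓ → eligible.
Commuter Stipend — service 1 year ≥ 1 month (≈30 days) ✓ → eligible.
Profit Sharing Plan — status part-time ✗ (requires full-time or seasonal) → not eligible.
Childcare Subsidy — status part-time ✓ (not excluded) → eligible.

Travel Insurance, Commuter Stipend, Childcare Subsidy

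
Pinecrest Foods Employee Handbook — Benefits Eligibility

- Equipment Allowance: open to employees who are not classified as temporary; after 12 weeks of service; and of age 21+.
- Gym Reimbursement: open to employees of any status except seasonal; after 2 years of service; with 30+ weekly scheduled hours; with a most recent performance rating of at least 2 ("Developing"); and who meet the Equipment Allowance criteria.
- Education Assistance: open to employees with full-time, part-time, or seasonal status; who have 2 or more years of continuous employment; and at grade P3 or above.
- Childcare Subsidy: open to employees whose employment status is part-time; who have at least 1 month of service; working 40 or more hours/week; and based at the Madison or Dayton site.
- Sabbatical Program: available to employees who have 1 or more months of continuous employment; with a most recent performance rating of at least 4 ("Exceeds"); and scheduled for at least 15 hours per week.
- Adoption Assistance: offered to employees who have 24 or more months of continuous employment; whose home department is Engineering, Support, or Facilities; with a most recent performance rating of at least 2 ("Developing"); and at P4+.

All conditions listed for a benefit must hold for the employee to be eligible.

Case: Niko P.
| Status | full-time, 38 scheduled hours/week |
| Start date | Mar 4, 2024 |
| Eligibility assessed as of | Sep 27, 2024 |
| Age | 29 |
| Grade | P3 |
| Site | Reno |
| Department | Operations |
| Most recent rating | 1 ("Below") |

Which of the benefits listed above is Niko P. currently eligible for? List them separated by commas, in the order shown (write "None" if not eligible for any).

Service from Mar 4, 2024 to Sep 27, 2024: 207 days.
Equipment Allowance — status full-time ✓ (not excluded); service 207 days ≥ 12 weeks (≈84 days) ✓; age 29 ≥ 21 ✓ → eligible.
Gym Reimbursement — status full-time ✓ (not excluded); service 207 days < 2 years (≈730 days) ✗ → not eligible.
Education Assistance — status full-time ✓; service 207 days < 2 years (≈730 days) ✗ → not eligible.
Childcare Subsidy — status full-time ✗ (requires part-time) → not eligible.
Sabbatical Program — service 207 days ≥ 1 month (≈30 days) ✓; rating 1 < 4 ✗ → not eligible.
Adoption Assistance — service 207 days < 24 months (≈720 days) ✗ → not eligible.

Equipment Allowance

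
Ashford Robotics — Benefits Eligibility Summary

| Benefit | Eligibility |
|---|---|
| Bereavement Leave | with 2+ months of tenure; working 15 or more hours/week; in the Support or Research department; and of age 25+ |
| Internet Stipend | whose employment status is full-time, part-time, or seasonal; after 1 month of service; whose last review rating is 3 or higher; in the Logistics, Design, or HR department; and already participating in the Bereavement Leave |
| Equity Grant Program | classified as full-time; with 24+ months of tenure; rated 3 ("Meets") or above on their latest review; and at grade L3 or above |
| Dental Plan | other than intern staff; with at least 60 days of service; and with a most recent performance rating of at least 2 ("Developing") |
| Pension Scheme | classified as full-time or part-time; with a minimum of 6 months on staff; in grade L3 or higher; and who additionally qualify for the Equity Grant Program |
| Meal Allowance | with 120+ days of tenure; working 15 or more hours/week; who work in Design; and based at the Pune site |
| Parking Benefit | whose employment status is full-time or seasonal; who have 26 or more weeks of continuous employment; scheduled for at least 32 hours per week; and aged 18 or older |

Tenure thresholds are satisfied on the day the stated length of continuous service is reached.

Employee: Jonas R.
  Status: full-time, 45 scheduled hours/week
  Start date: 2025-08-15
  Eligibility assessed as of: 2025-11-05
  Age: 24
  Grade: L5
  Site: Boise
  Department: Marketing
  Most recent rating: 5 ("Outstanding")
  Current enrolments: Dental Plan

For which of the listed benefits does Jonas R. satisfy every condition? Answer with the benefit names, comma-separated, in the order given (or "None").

Dental Plan

Service from 2025-08-15 to 2025-11-05: 82 days.
Bereavement Leave — service 82 days ≥ 2 months (≈60 days) ✓; 45 hrs/wk ≥ 15 ✓; dept Marketing ✗ → not eligible.
Internet Stipend — status full-time ✓; service 82 days ≥ 1 month (≈30 days) ✓; rating 5 ≥ 3 ✓; dept Marketing ✗ → not eligible.
Equity Grant Program — status full-time ✓; service 82 days < 24 months (≈720 days) ✗ → not eligible.
Dental Plan — status full-time ✓ (not excluded); service 82 days ≥ 60 days ✓; rating 5 ≥ 2 ✓ → eligible.
Pension Scheme — status full-time ✓; service 82 days < 6 months (≈180 days) ✗ → not eligible.
Meal Allowance — service 82 days < 120 days ✗ → not eligible.
Parking Benefit — status full-time ✓; service 82 days < 26 weeks (≈182 days) ✗ → not eligible.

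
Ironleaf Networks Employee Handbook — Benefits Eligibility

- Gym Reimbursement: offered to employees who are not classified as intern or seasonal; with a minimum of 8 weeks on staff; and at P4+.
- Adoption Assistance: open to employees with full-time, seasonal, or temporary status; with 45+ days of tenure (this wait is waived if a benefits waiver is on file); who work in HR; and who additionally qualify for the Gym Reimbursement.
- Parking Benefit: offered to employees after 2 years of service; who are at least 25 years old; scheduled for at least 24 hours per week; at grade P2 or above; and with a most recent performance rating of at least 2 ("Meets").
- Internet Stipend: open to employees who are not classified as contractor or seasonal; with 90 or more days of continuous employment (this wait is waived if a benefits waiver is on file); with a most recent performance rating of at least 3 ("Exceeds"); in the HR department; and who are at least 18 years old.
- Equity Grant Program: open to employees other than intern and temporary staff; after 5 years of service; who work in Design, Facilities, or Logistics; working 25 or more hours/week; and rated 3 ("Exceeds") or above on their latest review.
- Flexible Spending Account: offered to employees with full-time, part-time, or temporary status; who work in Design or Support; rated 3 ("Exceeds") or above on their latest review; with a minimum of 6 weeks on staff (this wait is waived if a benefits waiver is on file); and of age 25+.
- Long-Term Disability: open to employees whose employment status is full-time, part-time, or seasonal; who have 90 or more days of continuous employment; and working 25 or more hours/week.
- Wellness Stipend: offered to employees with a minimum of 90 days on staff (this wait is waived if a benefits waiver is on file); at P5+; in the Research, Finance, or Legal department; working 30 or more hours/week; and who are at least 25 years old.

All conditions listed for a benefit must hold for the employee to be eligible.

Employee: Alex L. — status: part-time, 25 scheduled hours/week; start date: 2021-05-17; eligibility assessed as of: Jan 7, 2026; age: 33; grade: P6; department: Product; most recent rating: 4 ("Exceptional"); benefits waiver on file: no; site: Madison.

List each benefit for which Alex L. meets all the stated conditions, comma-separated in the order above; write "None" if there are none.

Service from 2021-05-17 to Jan 7, 2026: 1696 days.
Gym Reimbursement — status part-time ✓ (not excluded); service 1696 days ≥ 8 weeks (≈56 days) ✓; grade P6 ≥ P4 ✓ → eligible.
Adoption Assistance — status part-time ✗ (requires full-time, seasonal, or temporary) → not eligible.
Parking Benefit — service 1696 days ≥ 2 years (≈730 days) ✓; age 33 ≥ 25 ✓; 25 hrs/wk ≥ 24 ✓; grade P6 ≥ P2 ✓; rating 4 ≥ 2 ✓ → eligible.
Internet Stipend — status part-time ✓ (not excluded); no waiver, service 1696 days ≥ 90 days ✓; rating 4 ≥ 3 ✓; dept Product ✗ → not eligible.
Equity Grant Program — status part-time ✓ (not excluded); service 1696 days < 5 years (≈1825 days) ✗ → not eligible.
Flexible Spending Account — status part-time ✓; dept Product ✗ → not eligible.
Long-Term Disability — status part-time ✓; service 1696 days ≥ 90 days ✓; 25 hrs/wk ≥ 25 ✓ → eligible.
Wellness Stipend — no waiver, service 1696 days ≥ 90 days ✓; grade P6 ≥ P5 ✓; dept Product ✗ → not eligible.

Gym Reimbursement, Parking Benefit, Long-Term Disability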